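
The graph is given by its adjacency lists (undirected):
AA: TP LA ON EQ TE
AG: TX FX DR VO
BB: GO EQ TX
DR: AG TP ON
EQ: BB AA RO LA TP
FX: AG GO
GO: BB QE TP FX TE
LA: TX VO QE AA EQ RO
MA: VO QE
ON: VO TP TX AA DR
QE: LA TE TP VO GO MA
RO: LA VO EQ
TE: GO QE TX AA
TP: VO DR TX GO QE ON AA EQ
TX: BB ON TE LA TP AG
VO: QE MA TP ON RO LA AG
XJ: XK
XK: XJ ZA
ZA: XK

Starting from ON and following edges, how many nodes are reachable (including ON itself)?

BFS from ON visits: ON, AA, DR, TP, TX, VO, EQ, LA, TE, AG, GO, QE, BB, MA, RO, FX
Reachable nodes: 16 of 19 total.

16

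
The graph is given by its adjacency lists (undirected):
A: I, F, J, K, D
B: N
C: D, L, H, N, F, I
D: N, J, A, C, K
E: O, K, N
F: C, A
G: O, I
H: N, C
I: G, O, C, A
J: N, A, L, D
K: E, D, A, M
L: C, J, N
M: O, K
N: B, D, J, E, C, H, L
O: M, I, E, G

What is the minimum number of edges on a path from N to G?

3

Level 0: N
Level 1: B, C, D, E, H, J, L
Level 2: A, F, I, K, O
Level 3: G, M
G first appears at level 3.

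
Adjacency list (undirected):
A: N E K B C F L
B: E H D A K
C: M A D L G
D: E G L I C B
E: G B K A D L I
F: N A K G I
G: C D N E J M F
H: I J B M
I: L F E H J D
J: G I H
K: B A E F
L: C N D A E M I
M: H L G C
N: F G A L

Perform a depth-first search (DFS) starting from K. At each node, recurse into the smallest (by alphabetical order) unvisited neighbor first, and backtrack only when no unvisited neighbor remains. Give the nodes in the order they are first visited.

Visit K
K → A
A → B
B → D
D → C
C → G
G → E
E → I
I → F
F → N
N → L
L → M
M → H
H → J

K -> A -> B -> D -> C -> G -> E -> I -> F -> N -> L -> M -> H -> J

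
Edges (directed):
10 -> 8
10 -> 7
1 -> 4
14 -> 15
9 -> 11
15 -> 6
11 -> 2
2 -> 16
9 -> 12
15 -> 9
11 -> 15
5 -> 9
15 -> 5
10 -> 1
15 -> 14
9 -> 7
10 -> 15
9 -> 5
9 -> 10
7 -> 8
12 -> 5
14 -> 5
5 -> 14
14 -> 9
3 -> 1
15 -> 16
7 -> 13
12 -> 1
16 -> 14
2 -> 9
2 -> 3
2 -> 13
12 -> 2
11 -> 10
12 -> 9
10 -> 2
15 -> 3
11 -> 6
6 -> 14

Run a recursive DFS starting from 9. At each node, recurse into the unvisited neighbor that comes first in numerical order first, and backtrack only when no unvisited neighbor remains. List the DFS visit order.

9 → 5 → 14 → 15 → 3 → 1 → 4 → 6 → 16 → 7 → 8 → 13 → 10 → 2 → 11 → 12

Visit 9
9 → 5
5 → 14
14 → 15
15 → 3
3 → 1
1 → 4
15 → 6
15 → 16
9 → 7
7 → 8
7 → 13
9 → 10
10 → 2
9 → 11
9 → 12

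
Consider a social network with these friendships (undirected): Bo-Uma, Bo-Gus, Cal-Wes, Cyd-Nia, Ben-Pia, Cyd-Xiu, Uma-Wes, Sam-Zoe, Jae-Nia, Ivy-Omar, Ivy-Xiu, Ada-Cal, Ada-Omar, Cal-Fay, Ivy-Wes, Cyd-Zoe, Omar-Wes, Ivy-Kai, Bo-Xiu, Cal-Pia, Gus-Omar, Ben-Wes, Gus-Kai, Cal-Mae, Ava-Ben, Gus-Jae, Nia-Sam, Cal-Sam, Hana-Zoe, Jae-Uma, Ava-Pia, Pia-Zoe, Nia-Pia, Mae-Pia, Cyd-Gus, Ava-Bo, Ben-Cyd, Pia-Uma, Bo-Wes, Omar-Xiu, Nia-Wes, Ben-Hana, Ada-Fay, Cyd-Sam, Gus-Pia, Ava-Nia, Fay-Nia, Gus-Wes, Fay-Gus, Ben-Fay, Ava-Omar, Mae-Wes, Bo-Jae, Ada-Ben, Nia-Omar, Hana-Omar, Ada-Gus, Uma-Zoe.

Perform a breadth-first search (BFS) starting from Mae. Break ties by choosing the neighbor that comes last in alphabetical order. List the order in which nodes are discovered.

Visit Mae; enqueue Wes, Pia, Cal → queue [Wes, Pia, Cal]
Visit Wes; enqueue Uma, Omar, Nia, Ivy, Gus, Bo, Ben → queue [Pia, Cal, Uma, Omar, Nia, Ivy, Gus, Bo, Ben]
Visit Pia; enqueue Zoe, Ava → queue [Cal, Uma, Omar, Nia, Ivy, Gus, Bo, Ben, Zoe, Ava]
Visit Cal; enqueue Sam, Fay, Ada → queue [Uma, Omar, Nia, Ivy, Gus, Bo, Ben, Zoe, Ava, Sam, Fay, Ada]
Visit Uma; enqueue Jae → queue [Omar, Nia, Ivy, Gus, Bo, Ben, Zoe, Ava, Sam, Fay, Ada, Jae]
Visit Omar; enqueue Xiu, Hana → queue [Nia, Ivy, Gus, Bo, Ben, Zoe, Ava, Sam, Fay, Ada, Jae, Xiu, Hana]
Visit Nia; enqueue Cyd → queue [Ivy, Gus, Bo, Ben, Zoe, Ava, Sam, Fay, Ada, Jae, Xiu, Hana, Cyd]
Visit Ivy; enqueue Kai → queue [Gus, Bo, Ben, Zoe, Ava, Sam, Fay, Ada, Jae, Xiu, Hana, Cyd, Kai]
Visit Gus → queue [Bo, Ben, Zoe, Ava, Sam, Fay, Ada, Jae, Xiu, Hana, Cyd, Kai]
Visit Bo → queue [Ben, Zoe, Ava, Sam, Fay, Ada, Jae, Xiu, Hana, Cyd, Kai]
Visit Ben → queue [Zoe, Ava, Sam, Fay, Ada, Jae, Xiu, Hana, Cyd, Kai]
Visit Zoe → queue [Ava, Sam, Fay, Ada, Jae, Xiu, Hana, Cyd, Kai]
Visit Ava → queue [Sam, Fay, Ada, Jae, Xiu, Hana, Cyd, Kai]
Visit Sam → queue [Fay, Ada, Jae, Xiu, Hana, Cyd, Kai]
Visit Fay → queue [Ada, Jae, Xiu, Hana, Cyd, Kai]
Visit Ada → queue [Jae, Xiu, Hana, Cyd, Kai]
Visit Jae → queue [Xiu, Hana, Cyd, Kai]
Visit Xiu → queue [Hana, Cyd, Kai]
Visit Hana → queue [Cyd, Kai]
Visit Cyd → queue [Kai]
Visit Kai → queue []

Mae, Wes, Pia, Cal, Uma, Omar, Nia, Ivy, Gus, Bo, Ben, Zoe, Ava, Sam, Fay, Ada, Jae, Xiu, Hana, Cyd, Kai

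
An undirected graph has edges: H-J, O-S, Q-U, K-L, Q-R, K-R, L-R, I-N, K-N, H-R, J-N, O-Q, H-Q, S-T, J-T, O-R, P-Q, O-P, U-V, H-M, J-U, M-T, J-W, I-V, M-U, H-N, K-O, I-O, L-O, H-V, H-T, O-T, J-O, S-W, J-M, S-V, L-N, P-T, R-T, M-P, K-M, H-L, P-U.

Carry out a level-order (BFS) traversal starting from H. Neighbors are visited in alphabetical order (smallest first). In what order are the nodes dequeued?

Visit H; enqueue J, L, M, N, Q, R, T, V → queue [J, L, M, N, Q, R, T, V]
Visit J; enqueue O, U, W → queue [L, M, N, Q, R, T, V, O, U, W]
Visit L; enqueue K → queue [M, N, Q, R, T, V, O, U, W, K]
Visit M; enqueue P → queue [N, Q, R, T, V, O, U, W, K, P]
Visit N; enqueue I → queue [Q, R, T, V, O, U, W, K, P, I]
Visit Q → queue [R, T, V, O, U, W, K, P, I]
Visit R → queue [T, V, O, U, W, K, P, I]
Visit T; enqueue S → queue [V, O, U, W, K, P, I, S]
Visit V → queue [O, U, W, K, P, I, S]
Visit O → queue [U, W, K, P, I, S]
Visit U → queue [W, K, P, I, S]
Visit W → queue [K, P, I, S]
Visit K → queue [P, I, S]
Visit P → queue [I, S]
Visit I → queue [S]
Visit S → queue []

H -> J -> L -> M -> N -> Q -> R -> T -> V -> O -> U -> W -> K -> P -> I -> S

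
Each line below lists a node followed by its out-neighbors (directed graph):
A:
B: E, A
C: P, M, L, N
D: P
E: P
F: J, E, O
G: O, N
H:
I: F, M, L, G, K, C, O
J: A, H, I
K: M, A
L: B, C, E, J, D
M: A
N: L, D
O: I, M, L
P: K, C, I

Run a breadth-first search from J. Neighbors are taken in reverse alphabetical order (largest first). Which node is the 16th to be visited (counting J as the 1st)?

Visit J; enqueue I, H, A → queue [I, H, A]
Visit I; enqueue O, M, L, K, G, F, C → queue [H, A, O, M, L, K, G, F, C]
Visit H → queue [A, O, M, L, K, G, F, C]
Visit A → queue [O, M, L, K, G, F, C]
Visit O → queue [M, L, K, G, F, C]
Visit M → queue [L, K, G, F, C]
Visit L; enqueue E, D, B → queue [K, G, F, C, E, D, B]
Visit K → queue [G, F, C, E, D, B]
Visit G; enqueue N → queue [F, C, E, D, B, N]
Visit F → queue [C, E, D, B, N]
Visit C; enqueue P → queue [E, D, B, N, P]
Visit E → queue [D, B, N, P]
Visit D → queue [B, N, P]
Visit B → queue [N, P]
Visit N → queue [P]
Visit P → queue []

Visit order: J, I, H, A, O, M, L, K, G, F, C, E, D, B, N, P

P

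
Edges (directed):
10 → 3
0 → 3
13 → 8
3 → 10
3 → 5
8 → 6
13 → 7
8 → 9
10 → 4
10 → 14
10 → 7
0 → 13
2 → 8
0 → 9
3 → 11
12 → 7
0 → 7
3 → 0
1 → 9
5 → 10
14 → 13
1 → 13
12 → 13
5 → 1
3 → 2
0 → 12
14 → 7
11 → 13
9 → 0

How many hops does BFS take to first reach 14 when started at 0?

Level 0: 0
Level 1: 3, 7, 9, 12, 13
Level 2: 2, 5, 8, 10, 11
Level 3: 1, 4, 6, 14
14 first appears at level 3.

3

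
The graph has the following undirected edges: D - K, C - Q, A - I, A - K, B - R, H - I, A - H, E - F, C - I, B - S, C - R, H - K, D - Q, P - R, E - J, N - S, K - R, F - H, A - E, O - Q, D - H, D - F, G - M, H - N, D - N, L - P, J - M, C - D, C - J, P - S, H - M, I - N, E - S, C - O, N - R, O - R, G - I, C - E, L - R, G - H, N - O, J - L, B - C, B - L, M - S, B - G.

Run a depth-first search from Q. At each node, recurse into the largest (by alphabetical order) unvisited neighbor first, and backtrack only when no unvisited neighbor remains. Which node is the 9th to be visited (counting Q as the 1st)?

Visit Q
Q → O
O → R
R → P
P → S
S → N
N → I
I → H
H → M
M → J
J → L
L → B
B → G
B → C
C → E
E → F
F → D
D → K
K → A

Visit order: Q, O, R, P, S, N, I, H, M, J, L, B, G, C, E, F, D, K, A

M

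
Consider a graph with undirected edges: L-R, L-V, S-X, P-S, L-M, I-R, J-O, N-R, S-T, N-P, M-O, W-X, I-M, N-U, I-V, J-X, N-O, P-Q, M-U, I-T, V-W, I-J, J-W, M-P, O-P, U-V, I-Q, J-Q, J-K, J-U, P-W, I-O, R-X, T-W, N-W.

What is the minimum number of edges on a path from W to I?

Level 0: W
Level 1: J, N, P, T, V, X
Level 2: I, K, L, M, O, Q, R, S, U
I first appears at level 2.

2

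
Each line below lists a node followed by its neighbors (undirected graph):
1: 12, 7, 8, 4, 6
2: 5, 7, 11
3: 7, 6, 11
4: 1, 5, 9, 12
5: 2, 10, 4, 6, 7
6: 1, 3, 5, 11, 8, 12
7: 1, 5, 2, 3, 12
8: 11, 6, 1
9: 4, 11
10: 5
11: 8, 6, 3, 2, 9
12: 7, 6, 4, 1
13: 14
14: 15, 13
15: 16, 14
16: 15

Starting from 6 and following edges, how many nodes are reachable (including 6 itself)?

BFS from 6 visits: 6, 12, 11, 8, 5, 3, 1, 7, 4, 9, 2, 10
Reachable nodes: 12 of 16 total.

12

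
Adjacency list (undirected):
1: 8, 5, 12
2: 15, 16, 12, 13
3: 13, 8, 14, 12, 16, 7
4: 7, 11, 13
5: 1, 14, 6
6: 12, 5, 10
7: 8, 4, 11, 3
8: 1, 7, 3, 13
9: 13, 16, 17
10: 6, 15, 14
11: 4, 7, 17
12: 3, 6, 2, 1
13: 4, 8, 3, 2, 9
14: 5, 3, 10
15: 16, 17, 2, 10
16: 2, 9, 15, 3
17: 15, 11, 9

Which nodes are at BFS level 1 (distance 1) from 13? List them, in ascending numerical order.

Level 0: 13
Level 1: 2, 3, 4, 8, 9
Level 2: 1, 7, 11, 12, 14, 15, 16, 17
Level 3: 5, 6, 10

2, 3, 4, 8, 9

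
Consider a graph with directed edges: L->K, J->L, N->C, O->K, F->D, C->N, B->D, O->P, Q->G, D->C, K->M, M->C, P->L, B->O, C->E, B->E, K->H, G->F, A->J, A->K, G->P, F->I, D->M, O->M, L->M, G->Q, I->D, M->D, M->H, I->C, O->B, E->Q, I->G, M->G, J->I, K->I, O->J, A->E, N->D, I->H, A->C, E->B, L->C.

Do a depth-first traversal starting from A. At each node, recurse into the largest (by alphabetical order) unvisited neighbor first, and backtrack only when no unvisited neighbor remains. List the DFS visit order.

Visit A
A → K
K → M
M → H
M → G
G → Q
G → P
P → L
L → C
C → N
N → D
C → E
E → B
B → O
O → J
J → I
G → F

A K M H G Q P L C N D E B O J I F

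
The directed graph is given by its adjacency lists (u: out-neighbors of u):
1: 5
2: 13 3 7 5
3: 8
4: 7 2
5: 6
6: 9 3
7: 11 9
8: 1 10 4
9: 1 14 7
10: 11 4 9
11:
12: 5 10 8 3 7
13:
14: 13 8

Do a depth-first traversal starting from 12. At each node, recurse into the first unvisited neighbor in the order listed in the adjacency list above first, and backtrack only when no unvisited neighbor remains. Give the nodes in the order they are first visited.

12 → 5 → 6 → 9 → 1 → 14 → 13 → 8 → 10 → 11 → 4 → 7 → 2 → 3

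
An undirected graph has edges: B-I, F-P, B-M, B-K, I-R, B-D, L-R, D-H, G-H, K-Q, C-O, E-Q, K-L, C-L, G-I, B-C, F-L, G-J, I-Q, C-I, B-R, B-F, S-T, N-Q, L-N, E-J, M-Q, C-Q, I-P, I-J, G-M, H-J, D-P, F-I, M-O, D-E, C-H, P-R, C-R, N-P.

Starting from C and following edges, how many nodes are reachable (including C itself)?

17

BFS from C visits: C, B, H, I, L, O, Q, R, D, F, K, M, G, J, P, N, E
Reachable nodes: 17 of 19 total.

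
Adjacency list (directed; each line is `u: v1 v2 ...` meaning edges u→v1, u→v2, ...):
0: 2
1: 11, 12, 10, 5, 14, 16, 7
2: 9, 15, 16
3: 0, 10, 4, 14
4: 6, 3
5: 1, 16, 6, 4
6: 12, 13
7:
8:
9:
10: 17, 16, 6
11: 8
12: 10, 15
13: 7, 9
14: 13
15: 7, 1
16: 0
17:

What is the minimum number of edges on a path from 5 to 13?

2

Level 0: 5
Level 1: 1, 4, 6, 16
Level 2: 0, 3, 7, 10, 11, 12, 13, 14
Level 3: 2, 8, 9, 15, 17
13 first appears at level 2.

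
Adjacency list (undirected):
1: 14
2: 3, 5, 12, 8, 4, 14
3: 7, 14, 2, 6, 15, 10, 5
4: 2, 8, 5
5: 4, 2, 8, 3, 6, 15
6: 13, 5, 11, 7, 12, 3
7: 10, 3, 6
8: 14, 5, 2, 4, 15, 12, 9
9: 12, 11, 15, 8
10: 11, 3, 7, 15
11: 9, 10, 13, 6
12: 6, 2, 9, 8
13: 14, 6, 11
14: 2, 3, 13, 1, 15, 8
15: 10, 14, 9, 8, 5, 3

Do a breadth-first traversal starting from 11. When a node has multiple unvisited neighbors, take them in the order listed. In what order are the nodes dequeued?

Visit 11; enqueue 9, 10, 13, 6 → queue [9, 10, 13, 6]
Visit 9; enqueue 12, 15, 8 → queue [10, 13, 6, 12, 15, 8]
Visit 10; enqueue 3, 7 → queue [13, 6, 12, 15, 8, 3, 7]
Visit 13; enqueue 14 → queue [6, 12, 15, 8, 3, 7, 14]
Visit 6; enqueue 5 → queue [12, 15, 8, 3, 7, 14, 5]
Visit 12; enqueue 2 → queue [15, 8, 3, 7, 14, 5, 2]
Visit 15 → queue [8, 3, 7, 14, 5, 2]
Visit 8; enqueue 4 → queue [3, 7, 14, 5, 2, 4]
Visit 3 → queue [7, 14, 5, 2, 4]
Visit 7 → queue [14, 5, 2, 4]
Visit 14; enqueue 1 → queue [5, 2, 4, 1]
Visit 5 → queue [2, 4, 1]
Visit 2 → queue [4, 1]
Visit 4 → queue [1]
Visit 1 → queue []

11 → 9 → 10 → 13 → 6 → 12 → 15 → 8 → 3 → 7 → 14 → 5 → 2 → 4 → 1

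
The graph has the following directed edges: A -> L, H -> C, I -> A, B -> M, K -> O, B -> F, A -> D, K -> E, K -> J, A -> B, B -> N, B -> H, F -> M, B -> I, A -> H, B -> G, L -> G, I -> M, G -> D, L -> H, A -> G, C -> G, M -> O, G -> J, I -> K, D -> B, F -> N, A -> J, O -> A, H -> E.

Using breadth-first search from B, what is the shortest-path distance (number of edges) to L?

3

Level 0: B
Level 1: F, G, H, I, M, N
Level 2: A, C, D, E, J, K, O
Level 3: L
L first appears at level 3.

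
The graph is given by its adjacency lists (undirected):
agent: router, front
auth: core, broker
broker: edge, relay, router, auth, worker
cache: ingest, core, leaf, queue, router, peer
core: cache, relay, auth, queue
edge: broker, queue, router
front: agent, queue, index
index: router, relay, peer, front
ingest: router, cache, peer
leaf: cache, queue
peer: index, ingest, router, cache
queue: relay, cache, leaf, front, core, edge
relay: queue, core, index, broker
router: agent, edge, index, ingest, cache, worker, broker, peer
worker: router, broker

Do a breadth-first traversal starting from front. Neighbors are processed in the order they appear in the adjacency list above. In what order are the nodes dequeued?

front, agent, queue, index, router, relay, cache, leaf, core, edge, peer, ingest, worker, broker, auth

Visit front; enqueue agent, queue, index → queue [agent, queue, index]
Visit agent; enqueue router → queue [queue, index, router]
Visit queue; enqueue relay, cache, leaf, core, edge → queue [index, router, relay, cache, leaf, core, edge]
Visit index; enqueue peer → queue [router, relay, cache, leaf, core, edge, peer]
Visit router; enqueue ingest, worker, broker → queue [relay, cache, leaf, core, edge, peer, ingest, worker, broker]
Visit relay → queue [cache, leaf, core, edge, peer, ingest, worker, broker]
Visit cache → queue [leaf, core, edge, peer, ingest, worker, broker]
Visit leaf → queue [core, edge, peer, ingest, worker, broker]
Visit core; enqueue auth → queue [edge, peer, ingest, worker, broker, auth]
Visit edge → queue [peer, ingest, worker, broker, auth]
Visit peer → queue [ingest, worker, broker, auth]
Visit ingest → queue [worker, broker, auth]
Visit worker → queue [broker, auth]
Visit broker → queue [auth]
Visit auth → queue []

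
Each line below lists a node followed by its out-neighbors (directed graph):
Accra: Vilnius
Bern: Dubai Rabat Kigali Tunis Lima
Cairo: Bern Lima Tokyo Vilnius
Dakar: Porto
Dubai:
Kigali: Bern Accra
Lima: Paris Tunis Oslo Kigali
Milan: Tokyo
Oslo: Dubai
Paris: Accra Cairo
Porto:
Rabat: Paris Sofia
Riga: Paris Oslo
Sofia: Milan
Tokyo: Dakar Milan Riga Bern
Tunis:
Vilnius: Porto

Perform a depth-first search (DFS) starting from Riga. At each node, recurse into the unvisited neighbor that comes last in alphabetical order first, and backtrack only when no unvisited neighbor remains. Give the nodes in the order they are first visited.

Visit Riga
Riga → Paris
Paris → Cairo
Cairo → Vilnius
Vilnius → Porto
Cairo → Tokyo
Tokyo → Milan
Tokyo → Dakar
Tokyo → Bern
Bern → Tunis
Bern → Rabat
Rabat → Sofia
Bern → Lima
Lima → Oslo
Oslo → Dubai
Lima → Kigali
Kigali → Accra

Riga Paris Cairo Vilnius Porto Tokyo Milan Dakar Bern Tunis Rabat Sofia Lima Oslo Dubai Kigali Accra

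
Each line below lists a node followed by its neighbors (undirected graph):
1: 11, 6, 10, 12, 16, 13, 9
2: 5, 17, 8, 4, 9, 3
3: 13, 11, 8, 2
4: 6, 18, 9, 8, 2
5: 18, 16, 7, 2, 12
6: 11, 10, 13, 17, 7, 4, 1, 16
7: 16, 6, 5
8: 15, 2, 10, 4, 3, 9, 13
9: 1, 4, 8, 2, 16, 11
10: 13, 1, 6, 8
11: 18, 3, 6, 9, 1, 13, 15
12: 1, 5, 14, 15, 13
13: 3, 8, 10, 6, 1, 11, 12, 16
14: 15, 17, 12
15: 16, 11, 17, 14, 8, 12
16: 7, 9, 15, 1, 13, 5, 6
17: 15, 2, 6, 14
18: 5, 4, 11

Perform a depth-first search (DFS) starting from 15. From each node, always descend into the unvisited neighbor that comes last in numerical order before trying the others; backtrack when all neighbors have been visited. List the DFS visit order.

15 -> 17 -> 14 -> 12 -> 13 -> 16 -> 9 -> 11 -> 18 -> 5 -> 7 -> 6 -> 10 -> 8 -> 4 -> 2 -> 3 -> 1

Visit 15
15 → 17
17 → 14
14 → 12
12 → 13
13 → 16
16 → 9
9 → 11
11 → 18
18 → 5
5 → 7
7 → 6
6 → 10
10 → 8
8 → 4
4 → 2
2 → 3
10 → 1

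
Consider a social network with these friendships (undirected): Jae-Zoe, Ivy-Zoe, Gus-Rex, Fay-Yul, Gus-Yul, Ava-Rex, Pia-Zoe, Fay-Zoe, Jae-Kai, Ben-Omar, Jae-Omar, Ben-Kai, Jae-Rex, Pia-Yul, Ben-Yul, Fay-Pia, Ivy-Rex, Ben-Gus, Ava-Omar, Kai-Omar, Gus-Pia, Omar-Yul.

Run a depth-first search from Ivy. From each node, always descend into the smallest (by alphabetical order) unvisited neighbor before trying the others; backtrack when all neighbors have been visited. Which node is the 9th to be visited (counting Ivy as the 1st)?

Visit Ivy
Ivy → Rex
Rex → Ava
Ava → Omar
Omar → Ben
Ben → Gus
Gus → Pia
Pia → Fay
Fay → Yul
Fay → Zoe
Zoe → Jae
Jae → Kai

Visit order: Ivy, Rex, Ava, Omar, Ben, Gus, Pia, Fay, Yul, Zoe, Jae, Kai

Yul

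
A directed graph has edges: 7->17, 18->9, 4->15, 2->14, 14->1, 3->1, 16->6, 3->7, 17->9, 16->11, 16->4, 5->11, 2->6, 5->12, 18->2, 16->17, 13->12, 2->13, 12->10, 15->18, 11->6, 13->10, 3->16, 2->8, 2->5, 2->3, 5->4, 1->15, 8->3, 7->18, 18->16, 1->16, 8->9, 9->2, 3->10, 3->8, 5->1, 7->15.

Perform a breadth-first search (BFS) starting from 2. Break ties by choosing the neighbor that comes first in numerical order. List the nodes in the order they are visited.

Visit 2; enqueue 3, 5, 6, 8, 13, 14 → queue [3, 5, 6, 8, 13, 14]
Visit 3; enqueue 1, 7, 10, 16 → queue [5, 6, 8, 13, 14, 1, 7, 10, 16]
Visit 5; enqueue 4, 11, 12 → queue [6, 8, 13, 14, 1, 7, 10, 16, 4, 11, 12]
Visit 6 → queue [8, 13, 14, 1, 7, 10, 16, 4, 11, 12]
Visit 8; enqueue 9 → queue [13, 14, 1, 7, 10, 16, 4, 11, 12, 9]
Visit 13 → queue [14, 1, 7, 10, 16, 4, 11, 12, 9]
Visit 14 → queue [1, 7, 10, 16, 4, 11, 12, 9]
Visit 1; enqueue 15 → queue [7, 10, 16, 4, 11, 12, 9, 15]
Visit 7; enqueue 17, 18 → queue [10, 16, 4, 11, 12, 9, 15, 17, 18]
Visit 10 → queue [16, 4, 11, 12, 9, 15, 17, 18]
Visit 16 → queue [4, 11, 12, 9, 15, 17, 18]
Visit 4 → queue [11, 12, 9, 15, 17, 18]
Visit 11 → queue [12, 9, 15, 17, 18]
Visit 12 → queue [9, 15, 17, 18]
Visit 9 → queue [15, 17, 18]
Visit 15 → queue [17, 18]
Visit 17 → queue [18]
Visit 18 → queue []

2 -> 3 -> 5 -> 6 -> 8 -> 13 -> 14 -> 1 -> 7 -> 10 -> 16 -> 4 -> 11 -> 12 -> 9 -> 15 -> 17 -> 18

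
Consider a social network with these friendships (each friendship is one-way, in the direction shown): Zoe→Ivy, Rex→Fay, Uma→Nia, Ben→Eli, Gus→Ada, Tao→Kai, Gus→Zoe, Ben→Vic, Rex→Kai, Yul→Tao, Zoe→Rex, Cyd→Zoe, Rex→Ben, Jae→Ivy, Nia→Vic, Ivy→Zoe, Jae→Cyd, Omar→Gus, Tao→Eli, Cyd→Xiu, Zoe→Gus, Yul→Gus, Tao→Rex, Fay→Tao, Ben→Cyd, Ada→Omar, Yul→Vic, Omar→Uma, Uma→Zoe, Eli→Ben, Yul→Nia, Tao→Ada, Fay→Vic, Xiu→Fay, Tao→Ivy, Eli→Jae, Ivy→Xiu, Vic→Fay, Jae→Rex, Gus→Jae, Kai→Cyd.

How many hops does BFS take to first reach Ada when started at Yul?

Level 0: Yul
Level 1: Gus, Nia, Tao, Vic
Level 2: Ada, Eli, Fay, Ivy, Jae, Kai, Rex, Zoe
Level 3: Ben, Cyd, Omar, Xiu
Level 4: Uma
Ada first appears at level 2.

2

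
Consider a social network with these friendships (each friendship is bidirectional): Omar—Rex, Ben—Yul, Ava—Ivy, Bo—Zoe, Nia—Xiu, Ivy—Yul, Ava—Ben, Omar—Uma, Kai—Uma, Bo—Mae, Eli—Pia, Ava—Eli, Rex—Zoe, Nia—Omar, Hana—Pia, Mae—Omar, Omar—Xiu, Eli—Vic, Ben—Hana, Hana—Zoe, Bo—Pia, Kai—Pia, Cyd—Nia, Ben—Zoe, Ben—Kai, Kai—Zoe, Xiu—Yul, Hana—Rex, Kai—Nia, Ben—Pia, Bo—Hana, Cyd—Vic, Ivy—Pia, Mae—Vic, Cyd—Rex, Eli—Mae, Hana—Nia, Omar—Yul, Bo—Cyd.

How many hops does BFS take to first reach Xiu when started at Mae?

2

Level 0: Mae
Level 1: Bo, Eli, Omar, Vic
Level 2: Ava, Cyd, Hana, Nia, Pia, Rex, Uma, Xiu, Yul, Zoe
Level 3: Ben, Ivy, Kai
Xiu first appears at level 2.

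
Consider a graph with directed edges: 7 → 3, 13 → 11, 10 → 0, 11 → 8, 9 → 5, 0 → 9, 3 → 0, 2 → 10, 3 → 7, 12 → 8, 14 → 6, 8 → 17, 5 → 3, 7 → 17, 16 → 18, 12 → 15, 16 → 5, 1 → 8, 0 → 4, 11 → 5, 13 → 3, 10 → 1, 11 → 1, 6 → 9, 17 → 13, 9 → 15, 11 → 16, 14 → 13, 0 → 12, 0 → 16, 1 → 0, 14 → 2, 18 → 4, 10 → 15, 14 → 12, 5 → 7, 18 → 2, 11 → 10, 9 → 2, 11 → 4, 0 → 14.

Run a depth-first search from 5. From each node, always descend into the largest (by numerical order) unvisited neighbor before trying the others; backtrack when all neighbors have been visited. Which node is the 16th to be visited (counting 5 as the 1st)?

Visit 5
5 → 7
7 → 17
17 → 13
13 → 11
11 → 16
16 → 18
18 → 4
18 → 2
2 → 10
10 → 15
10 → 1
1 → 8
1 → 0
0 → 14
14 → 12
14 → 6
6 → 9
13 → 3

Visit order: 5, 7, 17, 13, 11, 16, 18, 4, 2, 10, 15, 1, 8, 0, 14, 12, 6, 9, 3

12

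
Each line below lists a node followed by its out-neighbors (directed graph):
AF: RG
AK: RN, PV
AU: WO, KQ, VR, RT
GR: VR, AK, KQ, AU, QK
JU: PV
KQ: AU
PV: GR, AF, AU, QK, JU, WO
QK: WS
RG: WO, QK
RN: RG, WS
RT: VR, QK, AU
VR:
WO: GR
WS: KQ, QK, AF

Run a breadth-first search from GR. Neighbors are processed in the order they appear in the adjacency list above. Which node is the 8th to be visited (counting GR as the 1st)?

PV

Visit GR; enqueue VR, AK, KQ, AU, QK → queue [VR, AK, KQ, AU, QK]
Visit VR → queue [AK, KQ, AU, QK]
Visit AK; enqueue RN, PV → queue [KQ, AU, QK, RN, PV]
Visit KQ → queue [AU, QK, RN, PV]
Visit AU; enqueue WO, RT → queue [QK, RN, PV, WO, RT]
Visit QK; enqueue WS → queue [RN, PV, WO, RT, WS]
Visit RN; enqueue RG → queue [PV, WO, RT, WS, RG]
Visit PV; enqueue AF, JU → queue [WO, RT, WS, RG, AF, JU]
Visit WO → queue [RT, WS, RG, AF, JU]
Visit RT → queue [WS, RG, AF, JU]
Visit WS → queue [RG, AF, JU]
Visit RG → queue [AF, JU]
Visit AF → queue [JU]
Visit JU → queue []

Visit order: GR, VR, AK, KQ, AU, QK, RN, PV, WO, RT, WS, RG, AF, JU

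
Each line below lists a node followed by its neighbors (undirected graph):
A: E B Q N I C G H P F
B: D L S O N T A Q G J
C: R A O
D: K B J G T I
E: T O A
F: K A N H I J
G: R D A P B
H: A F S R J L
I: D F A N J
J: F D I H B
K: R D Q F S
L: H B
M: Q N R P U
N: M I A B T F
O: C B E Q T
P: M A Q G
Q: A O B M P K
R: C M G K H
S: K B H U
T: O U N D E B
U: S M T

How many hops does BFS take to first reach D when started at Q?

Level 0: Q
Level 1: A, B, K, M, O, P
Level 2: C, D, E, F, G, H, I, J, L, N, R, S, T, U
D first appears at level 2.

2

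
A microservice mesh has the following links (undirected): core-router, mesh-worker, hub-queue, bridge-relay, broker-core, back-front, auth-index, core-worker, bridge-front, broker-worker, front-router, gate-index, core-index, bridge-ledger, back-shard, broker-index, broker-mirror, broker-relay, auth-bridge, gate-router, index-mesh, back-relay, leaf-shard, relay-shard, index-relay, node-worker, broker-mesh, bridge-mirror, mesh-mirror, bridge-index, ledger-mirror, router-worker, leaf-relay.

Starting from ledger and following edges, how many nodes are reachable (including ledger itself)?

BFS from ledger visits: ledger, bridge, mirror, auth, front, index, relay, broker, mesh, back, router, core, gate, leaf, shard, worker, node
Reachable nodes: 17 of 19 total.

17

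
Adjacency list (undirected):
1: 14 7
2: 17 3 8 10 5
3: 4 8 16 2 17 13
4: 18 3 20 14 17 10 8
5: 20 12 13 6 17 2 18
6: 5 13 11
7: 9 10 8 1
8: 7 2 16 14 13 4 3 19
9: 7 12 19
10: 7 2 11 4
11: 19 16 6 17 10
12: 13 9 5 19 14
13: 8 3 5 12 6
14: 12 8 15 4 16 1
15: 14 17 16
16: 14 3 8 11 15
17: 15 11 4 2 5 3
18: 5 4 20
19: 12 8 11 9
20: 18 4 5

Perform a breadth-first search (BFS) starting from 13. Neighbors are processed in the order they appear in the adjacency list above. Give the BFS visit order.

13 → 8 → 3 → 5 → 12 → 6 → 7 → 2 → 16 → 14 → 4 → 19 → 17 → 20 → 18 → 9 → 11 → 10 → 1 → 15

Visit 13; enqueue 8, 3, 5, 12, 6 → queue [8, 3, 5, 12, 6]
Visit 8; enqueue 7, 2, 16, 14, 4, 19 → queue [3, 5, 12, 6, 7, 2, 16, 14, 4, 19]
Visit 3; enqueue 17 → queue [5, 12, 6, 7, 2, 16, 14, 4, 19, 17]
Visit 5; enqueue 20, 18 → queue [12, 6, 7, 2, 16, 14, 4, 19, 17, 20, 18]
Visit 12; enqueue 9 → queue [6, 7, 2, 16, 14, 4, 19, 17, 20, 18, 9]
Visit 6; enqueue 11 → queue [7, 2, 16, 14, 4, 19, 17, 20, 18, 9, 11]
Visit 7; enqueue 10, 1 → queue [2, 16, 14, 4, 19, 17, 20, 18, 9, 11, 10, 1]
Visit 2 → queue [16, 14, 4, 19, 17, 20, 18, 9, 11, 10, 1]
Visit 16; enqueue 15 → queue [14, 4, 19, 17, 20, 18, 9, 11, 10, 1, 15]
Visit 14 → queue [4, 19, 17, 20, 18, 9, 11, 10, 1, 15]
Visit 4 → queue [19, 17, 20, 18, 9, 11, 10, 1, 15]
Visit 19 → queue [17, 20, 18, 9, 11, 10, 1, 15]
Visit 17 → queue [20, 18, 9, 11, 10, 1, 15]
Visit 20 → queue [18, 9, 11, 10, 1, 15]
Visit 18 → queue [9, 11, 10, 1, 15]
Visit 9 → queue [11, 10, 1, 15]
Visit 11 → queue [10, 1, 15]
Visit 10 → queue [1, 15]
Visit 1 → queue [15]
Visit 15 → queue []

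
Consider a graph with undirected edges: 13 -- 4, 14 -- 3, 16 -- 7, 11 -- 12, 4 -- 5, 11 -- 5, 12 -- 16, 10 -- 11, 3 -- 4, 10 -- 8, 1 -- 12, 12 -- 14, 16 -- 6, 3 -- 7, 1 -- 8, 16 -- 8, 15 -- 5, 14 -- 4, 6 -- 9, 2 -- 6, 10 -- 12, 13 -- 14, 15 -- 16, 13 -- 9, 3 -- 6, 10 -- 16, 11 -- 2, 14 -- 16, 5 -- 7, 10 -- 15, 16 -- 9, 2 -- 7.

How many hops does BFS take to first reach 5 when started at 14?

2

Level 0: 14
Level 1: 3, 4, 12, 13, 16
Level 2: 1, 5, 6, 7, 8, 9, 10, 11, 15
Level 3: 2
5 first appears at level 2.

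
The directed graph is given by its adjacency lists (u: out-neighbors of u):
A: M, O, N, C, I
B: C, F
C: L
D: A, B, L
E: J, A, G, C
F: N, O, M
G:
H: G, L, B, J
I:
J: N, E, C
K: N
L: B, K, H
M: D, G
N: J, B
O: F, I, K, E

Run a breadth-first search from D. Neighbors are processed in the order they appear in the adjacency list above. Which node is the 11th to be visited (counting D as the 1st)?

Visit D; enqueue A, B, L → queue [A, B, L]
Visit A; enqueue M, O, N, C, I → queue [B, L, M, O, N, C, I]
Visit B; enqueue F → queue [L, M, O, N, C, I, F]
Visit L; enqueue K, H → queue [M, O, N, C, I, F, K, H]
Visit M; enqueue G → queue [O, N, C, I, F, K, H, G]
Visit O; enqueue E → queue [N, C, I, F, K, H, G, E]
Visit N; enqueue J → queue [C, I, F, K, H, G, E, J]
Visit C → queue [I, F, K, H, G, E, J]
Visit I → queue [F, K, H, G, E, J]
Visit F → queue [K, H, G, E, J]
Visit K → queue [H, G, E, J]
Visit H → queue [G, E, J]
Visit G → queue [E, J]
Visit E → queue [J]
Visit J → queue []

Visit order: D, A, B, L, M, O, N, C, I, F, K, H, G, E, J

K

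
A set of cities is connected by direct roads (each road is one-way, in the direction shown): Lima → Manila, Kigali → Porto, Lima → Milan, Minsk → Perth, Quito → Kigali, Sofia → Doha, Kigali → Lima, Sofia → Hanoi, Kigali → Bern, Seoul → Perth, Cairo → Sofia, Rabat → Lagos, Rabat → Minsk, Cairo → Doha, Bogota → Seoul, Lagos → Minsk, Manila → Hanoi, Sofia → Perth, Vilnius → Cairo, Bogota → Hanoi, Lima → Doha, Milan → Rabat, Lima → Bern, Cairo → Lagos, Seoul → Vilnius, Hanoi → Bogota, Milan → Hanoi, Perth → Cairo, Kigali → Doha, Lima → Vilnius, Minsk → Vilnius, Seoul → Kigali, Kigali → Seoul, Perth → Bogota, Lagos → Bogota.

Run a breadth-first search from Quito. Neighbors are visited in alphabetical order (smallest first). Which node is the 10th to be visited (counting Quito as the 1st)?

Visit Quito; enqueue Kigali → queue [Kigali]
Visit Kigali; enqueue Bern, Doha, Lima, Porto, Seoul → queue [Bern, Doha, Lima, Porto, Seoul]
Visit Bern → queue [Doha, Lima, Porto, Seoul]
Visit Doha → queue [Lima, Porto, Seoul]
Visit Lima; enqueue Manila, Milan, Vilnius → queue [Porto, Seoul, Manila, Milan, Vilnius]
Visit Porto → queue [Seoul, Manila, Milan, Vilnius]
Visit Seoul; enqueue Perth → queue [Manila, Milan, Vilnius, Perth]
Visit Manila; enqueue Hanoi → queue [Milan, Vilnius, Perth, Hanoi]
Visit Milan; enqueue Rabat → queue [Vilnius, Perth, Hanoi, Rabat]
Visit Vilnius; enqueue Cairo → queue [Perth, Hanoi, Rabat, Cairo]
Visit Perth; enqueue Bogota → queue [Hanoi, Rabat, Cairo, Bogota]
Visit Hanoi → queue [Rabat, Cairo, Bogota]
Visit Rabat; enqueue Lagos, Minsk → queue [Cairo, Bogota, Lagos, Minsk]
Visit Cairo; enqueue Sofia → queue [Bogota, Lagos, Minsk, Sofia]
Visit Bogota → queue [Lagos, Minsk, Sofia]
Visit Lagos → queue [Minsk, Sofia]
Visit Minsk → queue [Sofia]
Visit Sofia → queue []

Visit order: Quito, Kigali, Bern, Doha, Lima, Porto, Seoul, Manila, Milan, Vilnius, Perth, Hanoi, Rabat, Cairo, Bogota, Lagos, Minsk, Sofia

Vilnius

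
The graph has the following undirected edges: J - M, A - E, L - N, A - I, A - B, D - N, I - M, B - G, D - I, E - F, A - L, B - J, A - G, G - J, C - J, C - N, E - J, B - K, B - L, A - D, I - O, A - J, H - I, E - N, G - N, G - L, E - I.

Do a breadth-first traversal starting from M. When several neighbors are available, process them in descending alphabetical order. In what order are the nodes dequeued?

Visit M; enqueue J, I → queue [J, I]
Visit J; enqueue G, E, C, B, A → queue [I, G, E, C, B, A]
Visit I; enqueue O, H, D → queue [G, E, C, B, A, O, H, D]
Visit G; enqueue N, L → queue [E, C, B, A, O, H, D, N, L]
Visit E; enqueue F → queue [C, B, A, O, H, D, N, L, F]
Visit C → queue [B, A, O, H, D, N, L, F]
Visit B; enqueue K → queue [A, O, H, D, N, L, F, K]
Visit A → queue [O, H, D, N, L, F, K]
Visit O → queue [H, D, N, L, F, K]
Visit H → queue [D, N, L, F, K]
Visit D → queue [N, L, F, K]
Visit N → queue [L, F, K]
Visit L → queue [F, K]
Visit F → queue [K]
Visit K → queue []

M → J → I → G → E → C → B → A → O → H → D → N → L → F → K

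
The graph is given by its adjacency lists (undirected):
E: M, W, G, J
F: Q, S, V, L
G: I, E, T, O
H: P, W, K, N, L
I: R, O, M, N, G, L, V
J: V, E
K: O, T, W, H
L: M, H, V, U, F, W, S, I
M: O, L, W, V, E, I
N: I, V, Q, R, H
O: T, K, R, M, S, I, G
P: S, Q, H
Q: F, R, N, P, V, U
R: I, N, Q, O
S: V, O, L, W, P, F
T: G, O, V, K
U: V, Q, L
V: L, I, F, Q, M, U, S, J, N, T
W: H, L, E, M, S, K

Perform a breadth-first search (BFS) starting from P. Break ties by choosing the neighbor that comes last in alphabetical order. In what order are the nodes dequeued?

P S Q H W V O L F U R N K M E T J I G

Visit P; enqueue S, Q, H → queue [S, Q, H]
Visit S; enqueue W, V, O, L, F → queue [Q, H, W, V, O, L, F]
Visit Q; enqueue U, R, N → queue [H, W, V, O, L, F, U, R, N]
Visit H; enqueue K → queue [W, V, O, L, F, U, R, N, K]
Visit W; enqueue M, E → queue [V, O, L, F, U, R, N, K, M, E]
Visit V; enqueue T, J, I → queue [O, L, F, U, R, N, K, M, E, T, J, I]
Visit O; enqueue G → queue [L, F, U, R, N, K, M, E, T, J, I, G]
Visit L → queue [F, U, R, N, K, M, E, T, J, I, G]
Visit F → queue [U, R, N, K, M, E, T, J, I, G]
Visit U → queue [R, N, K, M, E, T, J, I, G]
Visit R → queue [N, K, M, E, T, J, I, G]
Visit N → queue [K, M, E, T, J, I, G]
Visit K → queue [M, E, T, J, I, G]
Visit M → queue [E, T, J, I, G]
Visit E → queue [T, J, I, G]
Visit T → queue [J, I, G]
Visit J → queue [I, G]
Visit I → queue [G]
Visit G → queue []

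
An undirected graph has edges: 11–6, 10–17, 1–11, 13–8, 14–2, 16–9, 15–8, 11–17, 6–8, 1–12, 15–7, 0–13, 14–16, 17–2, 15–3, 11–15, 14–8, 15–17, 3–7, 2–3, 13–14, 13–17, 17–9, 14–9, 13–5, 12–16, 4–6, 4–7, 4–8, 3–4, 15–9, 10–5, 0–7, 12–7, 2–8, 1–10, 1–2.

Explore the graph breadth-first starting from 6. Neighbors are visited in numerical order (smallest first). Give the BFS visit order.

6 → 4 → 8 → 11 → 3 → 7 → 2 → 13 → 14 → 15 → 1 → 17 → 0 → 12 → 5 → 9 → 16 → 10

Visit 6; enqueue 4, 8, 11 → queue [4, 8, 11]
Visit 4; enqueue 3, 7 → queue [8, 11, 3, 7]
Visit 8; enqueue 2, 13, 14, 15 → queue [11, 3, 7, 2, 13, 14, 15]
Visit 11; enqueue 1, 17 → queue [3, 7, 2, 13, 14, 15, 1, 17]
Visit 3 → queue [7, 2, 13, 14, 15, 1, 17]
Visit 7; enqueue 0, 12 → queue [2, 13, 14, 15, 1, 17, 0, 12]
Visit 2 → queue [13, 14, 15, 1, 17, 0, 12]
Visit 13; enqueue 5 → queue [14, 15, 1, 17, 0, 12, 5]
Visit 14; enqueue 9, 16 → queue [15, 1, 17, 0, 12, 5, 9, 16]
Visit 15 → queue [1, 17, 0, 12, 5, 9, 16]
Visit 1; enqueue 10 → queue [17, 0, 12, 5, 9, 16, 10]
Visit 17 → queue [0, 12, 5, 9, 16, 10]
Visit 0 → queue [12, 5, 9, 16, 10]
Visit 12 → queue [5, 9, 16, 10]
Visit 5 → queue [9, 16, 10]
Visit 9 → queue [16, 10]
Visit 16 → queue [10]
Visit 10 → queue []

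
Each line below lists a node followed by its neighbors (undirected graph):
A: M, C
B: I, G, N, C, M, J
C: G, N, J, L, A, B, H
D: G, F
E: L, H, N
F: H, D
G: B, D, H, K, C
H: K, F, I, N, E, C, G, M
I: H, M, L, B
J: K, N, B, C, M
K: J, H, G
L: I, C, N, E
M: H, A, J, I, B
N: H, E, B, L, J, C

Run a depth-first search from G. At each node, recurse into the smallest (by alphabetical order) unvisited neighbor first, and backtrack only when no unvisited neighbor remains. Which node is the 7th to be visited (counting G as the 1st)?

E

Visit G
G → B
B → C
C → A
A → M
M → H
H → E
E → L
L → I
L → N
N → J
J → K
H → F
F → D

Visit order: G, B, C, A, M, H, E, L, I, N, J, K, F, D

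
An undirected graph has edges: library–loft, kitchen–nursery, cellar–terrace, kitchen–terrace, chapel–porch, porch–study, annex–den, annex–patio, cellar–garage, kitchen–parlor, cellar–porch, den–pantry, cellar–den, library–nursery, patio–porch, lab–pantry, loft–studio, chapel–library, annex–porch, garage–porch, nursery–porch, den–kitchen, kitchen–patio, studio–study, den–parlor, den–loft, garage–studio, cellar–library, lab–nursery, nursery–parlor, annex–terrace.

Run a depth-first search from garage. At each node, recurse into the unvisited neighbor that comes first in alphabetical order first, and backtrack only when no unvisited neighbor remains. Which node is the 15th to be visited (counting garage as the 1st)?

Visit garage
garage → cellar
cellar → den
den → annex
annex → patio
patio → kitchen
kitchen → nursery
nursery → lab
lab → pantry
nursery → library
library → chapel
chapel → porch
porch → study
study → studio
studio → loft
nursery → parlor
kitchen → terrace

Visit order: garage, cellar, den, annex, patio, kitchen, nursery, lab, pantry, library, chapel, porch, study, studio, loft, parlor, terrace

loft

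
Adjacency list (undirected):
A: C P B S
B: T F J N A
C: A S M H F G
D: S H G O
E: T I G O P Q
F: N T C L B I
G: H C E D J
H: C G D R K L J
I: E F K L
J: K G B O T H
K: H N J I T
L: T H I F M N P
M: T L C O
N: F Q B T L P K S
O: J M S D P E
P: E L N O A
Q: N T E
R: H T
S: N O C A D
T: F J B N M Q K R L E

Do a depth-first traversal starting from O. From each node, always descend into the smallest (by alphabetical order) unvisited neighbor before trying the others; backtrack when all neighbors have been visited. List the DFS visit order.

Visit O
O → D
D → G
G → C
C → A
A → B
B → F
F → I
I → E
E → P
P → L
L → H
H → J
J → K
K → N
N → Q
Q → T
T → M
T → R
N → S

O -> D -> G -> C -> A -> B -> F -> I -> E -> P -> L -> H -> J -> K -> N -> Q -> T -> M -> R -> S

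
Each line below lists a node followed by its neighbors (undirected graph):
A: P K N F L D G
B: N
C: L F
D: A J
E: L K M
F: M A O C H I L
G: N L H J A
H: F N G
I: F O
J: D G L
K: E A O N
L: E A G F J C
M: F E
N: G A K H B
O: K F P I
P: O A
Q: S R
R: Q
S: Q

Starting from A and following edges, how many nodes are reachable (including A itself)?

BFS from A visits: A, P, K, N, F, L, D, G, O, E, H, B, M, C, I, J
Reachable nodes: 16 of 19 total.

16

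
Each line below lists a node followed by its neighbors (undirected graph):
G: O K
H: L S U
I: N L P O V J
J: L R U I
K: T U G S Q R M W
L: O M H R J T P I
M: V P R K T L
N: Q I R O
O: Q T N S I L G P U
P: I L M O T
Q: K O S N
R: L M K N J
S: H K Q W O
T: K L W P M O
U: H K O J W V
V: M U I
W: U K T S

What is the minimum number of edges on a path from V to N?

Level 0: V
Level 1: I, M, U
Level 2: H, J, K, L, N, O, P, R, T, W
Level 3: G, Q, S
N first appears at level 2.

2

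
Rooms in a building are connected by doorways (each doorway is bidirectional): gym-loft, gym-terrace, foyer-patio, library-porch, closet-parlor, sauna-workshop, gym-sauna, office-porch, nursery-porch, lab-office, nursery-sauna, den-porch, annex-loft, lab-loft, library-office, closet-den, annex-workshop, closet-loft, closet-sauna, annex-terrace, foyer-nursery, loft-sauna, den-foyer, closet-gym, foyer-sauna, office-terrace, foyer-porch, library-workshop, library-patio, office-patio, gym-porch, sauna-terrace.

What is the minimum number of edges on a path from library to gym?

Level 0: library
Level 1: office, patio, porch, workshop
Level 2: annex, den, foyer, gym, lab, nursery, sauna, terrace
Level 3: closet, loft
Level 4: parlor
gym first appears at level 2.

2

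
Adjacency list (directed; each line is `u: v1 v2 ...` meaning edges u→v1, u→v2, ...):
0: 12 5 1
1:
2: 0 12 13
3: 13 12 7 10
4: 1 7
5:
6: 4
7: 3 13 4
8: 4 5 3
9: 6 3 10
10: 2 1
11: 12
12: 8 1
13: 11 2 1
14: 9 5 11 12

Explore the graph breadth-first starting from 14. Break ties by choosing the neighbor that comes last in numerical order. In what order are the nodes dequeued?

14 → 12 → 11 → 9 → 5 → 8 → 1 → 10 → 6 → 3 → 4 → 2 → 13 → 7 → 0

Visit 14; enqueue 12, 11, 9, 5 → queue [12, 11, 9, 5]
Visit 12; enqueue 8, 1 → queue [11, 9, 5, 8, 1]
Visit 11 → queue [9, 5, 8, 1]
Visit 9; enqueue 10, 6, 3 → queue [5, 8, 1, 10, 6, 3]
Visit 5 → queue [8, 1, 10, 6, 3]
Visit 8; enqueue 4 → queue [1, 10, 6, 3, 4]
Visit 1 → queue [10, 6, 3, 4]
Visit 10; enqueue 2 → queue [6, 3, 4, 2]
Visit 6 → queue [3, 4, 2]
Visit 3; enqueue 13, 7 → queue [4, 2, 13, 7]
Visit 4 → queue [2, 13, 7]
Visit 2; enqueue 0 → queue [13, 7, 0]
Visit 13 → queue [7, 0]
Visit 7 → queue [0]
Visit 0 → queue []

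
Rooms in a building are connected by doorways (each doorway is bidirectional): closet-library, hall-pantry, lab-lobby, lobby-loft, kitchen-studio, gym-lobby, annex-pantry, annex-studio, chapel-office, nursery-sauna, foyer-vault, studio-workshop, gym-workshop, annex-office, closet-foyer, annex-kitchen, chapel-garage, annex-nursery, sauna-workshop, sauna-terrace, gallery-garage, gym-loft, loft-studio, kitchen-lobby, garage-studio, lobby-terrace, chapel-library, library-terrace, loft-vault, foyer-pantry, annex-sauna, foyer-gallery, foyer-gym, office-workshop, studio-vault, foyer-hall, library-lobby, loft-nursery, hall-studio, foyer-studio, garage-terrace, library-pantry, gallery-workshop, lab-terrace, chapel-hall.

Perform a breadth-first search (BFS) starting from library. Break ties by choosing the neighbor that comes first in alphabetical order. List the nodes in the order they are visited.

library -> chapel -> closet -> lobby -> pantry -> terrace -> garage -> hall -> office -> foyer -> gym -> kitchen -> lab -> loft -> annex -> sauna -> gallery -> studio -> workshop -> vault -> nursery

Visit library; enqueue chapel, closet, lobby, pantry, terrace → queue [chapel, closet, lobby, pantry, terrace]
Visit chapel; enqueue garage, hall, office → queue [closet, lobby, pantry, terrace, garage, hall, office]
Visit closet; enqueue foyer → queue [lobby, pantry, terrace, garage, hall, office, foyer]
Visit lobby; enqueue gym, kitchen, lab, loft → queue [pantry, terrace, garage, hall, office, foyer, gym, kitchen, lab, loft]
Visit pantry; enqueue annex → queue [terrace, garage, hall, office, foyer, gym, kitchen, lab, loft, annex]
Visit terrace; enqueue sauna → queue [garage, hall, office, foyer, gym, kitchen, lab, loft, annex, sauna]
Visit garage; enqueue gallery, studio → queue [hall, office, foyer, gym, kitchen, lab, loft, annex, sauna, gallery, studio]
Visit hall → queue [office, foyer, gym, kitchen, lab, loft, annex, sauna, gallery, studio]
Visit office; enqueue workshop → queue [foyer, gym, kitchen, lab, loft, annex, sauna, gallery, studio, workshop]
Visit foyer; enqueue vault → queue [gym, kitchen, lab, loft, annex, sauna, gallery, studio, workshop, vault]
Visit gym → queue [kitchen, lab, loft, annex, sauna, gallery, studio, workshop, vault]
Visit kitchen → queue [lab, loft, annex, sauna, gallery, studio, workshop, vault]
Visit lab → queue [loft, annex, sauna, gallery, studio, workshop, vault]
Visit loft; enqueue nursery → queue [annex, sauna, gallery, studio, workshop, vault, nursery]
Visit annex → queue [sauna, gallery, studio, workshop, vault, nursery]
Visit sauna → queue [gallery, studio, workshop, vault, nursery]
Visit gallery → queue [studio, workshop, vault, nursery]
Visit studio → queue [workshop, vault, nursery]
Visit workshop → queue [vault, nursery]
Visit vault → queue [nursery]
Visit nursery → queue []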